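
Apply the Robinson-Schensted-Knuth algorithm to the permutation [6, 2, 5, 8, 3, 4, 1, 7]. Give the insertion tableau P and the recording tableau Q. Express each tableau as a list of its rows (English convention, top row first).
P = [[1, 3, 4, 7], [2, 8], [5], [6]], Q = [[1, 3, 4, 8], [2, 6], [5], [7]]

Insert each entry of the permutation into P by Schensted row insertion, recording in Q the position of each new cell.

Insert 6: appended to row 1. P = [[6]].
Insert 2: 2 bumps 6 from row 1; 6 starts row 2. P = [[2], [6]].
Insert 5: appended to row 1. P = [[2, 5], [6]].
Insert 8: appended to row 1. P = [[2, 5, 8], [6]].
Insert 3: 3 bumps 5 from row 1; 5 bumps 6 from row 2; 6 starts row 3. P = [[2, 3, 8], [5], [6]].
Insert 4: 4 bumps 8 from row 1; 8 appends to row 2. P = [[2, 3, 4], [5, 8], [6]].
Insert 1: 1 bumps 2 from row 1; 2 bumps 5 from row 2; 5 bumps 6 from row 3; 6 starts row 4. P = [[1, 3, 4], [2, 8], [5], [6]].
Insert 7: appended to row 1. P = [[1, 3, 4, 7], [2, 8], [5], [6]].

So P = [[1, 3, 4, 7], [2, 8], [5], [6]], Q = [[1, 3, 4, 8], [2, 6], [5], [7]].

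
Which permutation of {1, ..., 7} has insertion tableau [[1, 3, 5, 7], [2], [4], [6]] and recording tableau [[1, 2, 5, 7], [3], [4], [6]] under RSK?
2 6 4 3 5 1 7

Reverse the RSK construction: for i from n down to 1, find the cell of Q containing i, remove the entry at that cell from P, and reverse-bump it up through P; the value ejected from row 1 is w(i).

Step i=7: Q has 7 at row 1, column 4; remove that cell from P, ejecting 7. So w(7) = 7. P is now [[1, 3, 5], [2], [4], [6]].
Step i=6: Q has 6 at row 4, column 1; remove 6 from row 4 of P and reverse-bump: 6 enters row 3 and ejects 4; 4 enters row 2 and ejects 2; 2 enters row 1 and ejects 1. So w(6) = 1. P is now [[2, 3, 5], [4], [6]].
Step i=5: Q has 5 at row 1, column 3; remove that cell from P, ejecting 5. So w(5) = 5. P is now [[2, 3], [4], [6]].
Step i=4: Q has 4 at row 3, column 1; remove 6 from row 3 of P and reverse-bump: 6 enters row 2 and ejects 4; 4 enters row 1 and ejects 3. So w(4) = 3. P is now [[2, 4], [6]].
Step i=3: Q has 3 at row 2, column 1; remove 6 from row 2 of P and reverse-bump: 6 enters row 1 and ejects 4. So w(3) = 4. P is now [[2, 6]].
Step i=2: Q has 2 at row 1, column 2; remove that cell from P, ejecting 6. So w(2) = 6. P is now [[2]].
Step i=1: Q has 1 at row 1, column 1; remove that cell from P, ejecting 2. So w(1) = 2. P is now [].

So w = 2 6 4 3 5 1 7.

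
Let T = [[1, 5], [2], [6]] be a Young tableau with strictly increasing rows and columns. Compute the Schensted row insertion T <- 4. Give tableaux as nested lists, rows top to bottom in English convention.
[[1, 4], [2, 5], [6]]

In row 1, 4 replaces 5 (the leftmost entry greater than 4); 5 is bumped to row 2. 5 is appended to row 2. The new tableau is [[1, 4], [2, 5], [6]].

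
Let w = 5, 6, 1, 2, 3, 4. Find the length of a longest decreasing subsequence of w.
2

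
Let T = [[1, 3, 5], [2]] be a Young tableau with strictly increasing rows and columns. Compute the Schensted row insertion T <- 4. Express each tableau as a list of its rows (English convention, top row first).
In row 1, 4 replaces 5 (the leftmost entry greater than 4); 5 is bumped to row 2. 5 is appended to row 2. The new tableau is [[1, 3, 4], [2, 5]].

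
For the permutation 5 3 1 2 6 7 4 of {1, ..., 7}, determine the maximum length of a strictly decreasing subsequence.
3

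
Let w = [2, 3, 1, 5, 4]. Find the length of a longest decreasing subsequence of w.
2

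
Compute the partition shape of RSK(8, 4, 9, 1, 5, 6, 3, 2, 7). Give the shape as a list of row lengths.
[4, 2, 2, 1]

Row-insert each entry into an empty tableau.

After inserting 8: P = [[8]].
After inserting 4: P = [[4], [8]].
After inserting 9: P = [[4, 9], [8]].
After inserting 1: P = [[1, 9], [4], [8]].
After inserting 5: P = [[1, 5], [4, 9], [8]].
After inserting 6: P = [[1, 5, 6], [4, 9], [8]].
After inserting 3: P = [[1, 3, 6], [4, 5], [8, 9]].
After inserting 2: P = [[1, 2, 6], [3, 5], [4, 9], [8]].
After inserting 7: P = [[1, 2, 6, 7], [3, 5], [4, 9], [8]].

The final insertion tableau P = [[1, 2, 6, 7], [3, 5], [4, 9], [8]] has shape [4, 2, 2, 1].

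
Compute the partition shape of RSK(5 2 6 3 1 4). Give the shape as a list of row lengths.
[3, 2, 1]

Row-insert each entry into an empty tableau.

After inserting 5: P = [[5]].
After inserting 2: P = [[2], [5]].
After inserting 6: P = [[2, 6], [5]].
After inserting 3: P = [[2, 3], [5, 6]].
After inserting 1: P = [[1, 3], [2, 6], [5]].
After inserting 4: P = [[1, 3, 4], [2, 6], [5]].

The final insertion tableau P = [[1, 3, 4], [2, 6], [5]] has shape [3, 2, 1].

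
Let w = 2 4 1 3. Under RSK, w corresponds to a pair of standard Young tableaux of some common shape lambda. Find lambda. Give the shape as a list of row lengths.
Row-insert each entry into an empty tableau.

After inserting 2: P = [[2]].
After inserting 4: P = [[2, 4]].
After inserting 1: P = [[1, 4], [2]].
After inserting 3: P = [[1, 3], [2, 4]].

The final insertion tableau P = [[1, 3], [2, 4]] has shape [2, 2].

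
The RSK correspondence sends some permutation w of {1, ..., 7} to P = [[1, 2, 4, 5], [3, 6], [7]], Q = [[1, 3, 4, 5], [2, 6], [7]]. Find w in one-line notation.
3 1 2 4 7 6 5

Reverse RSK: for i = n, n-1, ..., 1, locate i in Q, remove the corresponding corner cell from P, and reverse-bump its entry up through P; the value ejected from row 1 is w(i).

So w = 3 1 2 4 7 6 5.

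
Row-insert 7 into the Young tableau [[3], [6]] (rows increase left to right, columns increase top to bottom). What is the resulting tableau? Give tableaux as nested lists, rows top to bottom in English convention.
7 is larger than every entry of row 1, so it is appended to row 1. The new tableau is [[3, 7], [6]].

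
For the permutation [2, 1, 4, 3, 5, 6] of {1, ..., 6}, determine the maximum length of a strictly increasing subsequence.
4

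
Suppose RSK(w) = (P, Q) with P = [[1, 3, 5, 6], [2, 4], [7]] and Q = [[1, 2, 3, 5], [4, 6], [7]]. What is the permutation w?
2 4 5 1 7 6 3

Reverse the RSK construction: for i from n down to 1, find the cell of Q containing i, remove the entry at that cell from P, and reverse-bump it up through P; the value ejected from row 1 is w(i).

Step i=7: Q has 7 at row 3, column 1; remove 7 from row 3 of P and reverse-bump: 7 enters row 2 and ejects 4; 4 enters row 1 and ejects 3. So w(7) = 3. P is now [[1, 4, 5, 6], [2, 7]].
Step i=6: Q has 6 at row 2, column 2; remove 7 from row 2 of P and reverse-bump: 7 enters row 1 and ejects 6. So w(6) = 6. P is now [[1, 4, 5, 7], [2]].
Step i=5: Q has 5 at row 1, column 4; remove that cell from P, ejecting 7. So w(5) = 7. P is now [[1, 4, 5], [2]].
Step i=4: Q has 4 at row 2, column 1; remove 2 from row 2 of P and reverse-bump: 2 enters row 1 and ejects 1. So w(4) = 1. P is now [[2, 4, 5]].
Step i=3: Q has 3 at row 1, column 3; remove that cell from P, ejecting 5. So w(3) = 5. P is now [[2, 4]].
Step i=2: Q has 2 at row 1, column 2; remove that cell from P, ejecting 4. So w(2) = 4. P is now [[2]].
Step i=1: Q has 1 at row 1, column 1; remove that cell from P, ejecting 2. So w(1) = 2. P is now [].

So w = 2 4 5 1 7 6 3.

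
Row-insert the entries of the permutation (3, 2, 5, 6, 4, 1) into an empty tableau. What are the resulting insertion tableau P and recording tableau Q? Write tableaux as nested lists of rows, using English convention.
P = [[1, 4, 6], [2, 5], [3]], Q = [[1, 3, 4], [2, 5], [6]]

Insert each entry of the permutation into P by Schensted row insertion, recording in Q the position of each new cell.

After inserting 3: P = [[3]].
After inserting 2: P = [[2], [3]].
After inserting 5: P = [[2, 5], [3]].
After inserting 6: P = [[2, 5, 6], [3]].
After inserting 4: P = [[2, 4, 6], [3, 5]].
After inserting 1: P = [[1, 4, 6], [2, 5], [3]].

So P = [[1, 4, 6], [2, 5], [3]], Q = [[1, 3, 4], [2, 5], [6]].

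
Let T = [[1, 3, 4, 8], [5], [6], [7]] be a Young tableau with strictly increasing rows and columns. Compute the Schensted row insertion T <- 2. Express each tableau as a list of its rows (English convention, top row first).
[[1, 2, 4, 8], [3], [5], [6], [7]]

In row 1, 2 replaces 3 (the leftmost entry greater than 2); 3 is bumped to row 2. In row 2, 3 replaces 5 (the leftmost entry greater than 3); 5 is bumped to row 3. In row 3, 5 replaces 6 (the leftmost entry greater than 5); 6 is bumped to row 4. In row 4, 6 replaces 7 (the leftmost entry greater than 6); 7 is bumped to row 5. 7 starts a new row 5. The new tableau is [[1, 2, 4, 8], [3], [5], [6], [7]].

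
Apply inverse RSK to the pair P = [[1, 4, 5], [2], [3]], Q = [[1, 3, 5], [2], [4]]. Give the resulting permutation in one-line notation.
Reverse the RSK construction: for i from n down to 1, find the cell of Q containing i, remove the entry at that cell from P, and reverse-bump it up through P; the value ejected from row 1 is w(i).

Step i=5: Q has 5 at row 1, column 3; remove that cell from P, ejecting 5. So w(5) = 5. P is now [[1, 4], [2], [3]].
Step i=4: Q has 4 at row 3, column 1; remove 3 from row 3 of P and reverse-bump: 3 enters row 2 and ejects 2; 2 enters row 1 and ejects 1. So w(4) = 1. P is now [[2, 4], [3]].
Step i=3: Q has 3 at row 1, column 2; remove that cell from P, ejecting 4. So w(3) = 4. P is now [[2], [3]].
Step i=2: Q has 2 at row 2, column 1; remove 3 from row 2 of P and reverse-bump: 3 enters row 1 and ejects 2. So w(2) = 2. P is now [[3]].
Step i=1: Q has 1 at row 1, column 1; remove that cell from P, ejecting 3. So w(1) = 3. P is now [].

So w = 3 2 4 1 5.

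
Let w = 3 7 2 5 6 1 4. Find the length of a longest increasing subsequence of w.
3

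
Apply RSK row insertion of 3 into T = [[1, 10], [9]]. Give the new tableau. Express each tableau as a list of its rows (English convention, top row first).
[[1, 3], [9, 10]]

In row 1, 3 replaces 10 (the leftmost entry greater than 3); 10 is bumped to row 2. 10 is appended to row 2. The new tableau is [[1, 3], [9, 10]].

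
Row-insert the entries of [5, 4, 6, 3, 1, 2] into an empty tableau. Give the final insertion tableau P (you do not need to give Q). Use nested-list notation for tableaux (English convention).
Insert 5: appended to row 1. P = [[5]].
Insert 4: 4 bumps 5 from row 1; 5 starts row 2. P = [[4], [5]].
Insert 6: appended to row 1. P = [[4, 6], [5]].
Insert 3: 3 bumps 4 from row 1; 4 bumps 5 from row 2; 5 starts row 3. P = [[3, 6], [4], [5]].
Insert 1: 1 bumps 3 from row 1; 3 bumps 4 from row 2; 4 bumps 5 from row 3; 5 starts row 4. P = [[1, 6], [3], [4], [5]].
Insert 2: 2 bumps 6 from row 1; 6 appends to row 2. P = [[1, 2], [3, 6], [4], [5]].

So P = [[1, 2], [3, 6], [4], [5]].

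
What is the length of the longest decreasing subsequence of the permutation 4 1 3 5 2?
3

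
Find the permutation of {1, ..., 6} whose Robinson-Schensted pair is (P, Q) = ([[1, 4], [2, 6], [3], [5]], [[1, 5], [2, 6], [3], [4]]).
5 3 2 1 6 4

Reverse the RSK construction: for i from n down to 1, find the cell of Q containing i, remove the entry at that cell from P, and reverse-bump it up through P; the value ejected from row 1 is w(i).

Step i=6: Q has 6 at row 2, column 2; remove 6 from row 2 of P and reverse-bump: 6 enters row 1 and ejects 4. So w(6) = 4. P is now [[1, 6], [2], [3], [5]].
Step i=5: Q has 5 at row 1, column 2; remove that cell from P, ejecting 6. So w(5) = 6. P is now [[1], [2], [3], [5]].
Step i=4: Q has 4 at row 4, column 1; remove 5 from row 4 of P and reverse-bump: 5 enters row 3 and ejects 3; 3 enters row 2 and ejects 2; 2 enters row 1 and ejects 1. So w(4) = 1. P is now [[2], [3], [5]].
Step i=3: Q has 3 at row 3, column 1; remove 5 from row 3 of P and reverse-bump: 5 enters row 2 and ejects 3; 3 enters row 1 and ejects 2. So w(3) = 2. P is now [[3], [5]].
Step i=2: Q has 2 at row 2, column 1; remove 5 from row 2 of P and reverse-bump: 5 enters row 1 and ejects 3. So w(2) = 3. P is now [[5]].
Step i=1: Q has 1 at row 1, column 1; remove that cell from P, ejecting 5. So w(1) = 5. P is now [].

So w = 5 3 2 1 6 4.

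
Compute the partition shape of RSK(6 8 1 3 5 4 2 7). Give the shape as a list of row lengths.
[4, 2, 1, 1]

Row-insert each entry into an empty tableau.

After inserting 6: P = [[6]].
After inserting 8: P = [[6, 8]].
After inserting 1: P = [[1, 8], [6]].
After inserting 3: P = [[1, 3], [6, 8]].
After inserting 5: P = [[1, 3, 5], [6, 8]].
After inserting 4: P = [[1, 3, 4], [5, 8], [6]].
After inserting 2: P = [[1, 2, 4], [3, 8], [5], [6]].
After inserting 7: P = [[1, 2, 4, 7], [3, 8], [5], [6]].

The final insertion tableau P = [[1, 2, 4, 7], [3, 8], [5], [6]] has shape [4, 2, 1, 1].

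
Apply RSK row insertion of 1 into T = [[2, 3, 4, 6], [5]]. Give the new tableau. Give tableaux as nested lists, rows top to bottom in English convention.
[[1, 3, 4, 6], [2], [5]]

In row 1, 1 replaces 2 (the leftmost entry greater than 1); 2 is bumped to row 2. In row 2, 2 replaces 5 (the leftmost entry greater than 2); 5 is bumped to row 3. 5 starts a new row 3. The new tableau is [[1, 3, 4, 6], [2], [5]].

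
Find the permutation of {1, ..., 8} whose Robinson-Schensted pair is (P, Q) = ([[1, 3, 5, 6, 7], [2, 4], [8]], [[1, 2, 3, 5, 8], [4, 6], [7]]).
2 4 5 1 8 6 3 7

Reverse RSK: for i = n, n-1, ..., 1, locate i in Q, remove the corresponding corner cell from P, and reverse-bump its entry up through P; the value ejected from row 1 is w(i).

So w = 2 4 5 1 8 6 3 7.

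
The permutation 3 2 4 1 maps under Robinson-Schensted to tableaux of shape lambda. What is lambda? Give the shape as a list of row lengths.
[2, 1, 1]

Row-insert each entry into an empty tableau.

After inserting 3: P = [[3]].
After inserting 2: P = [[2], [3]].
After inserting 4: P = [[2, 4], [3]].
After inserting 1: P = [[1, 4], [2], [3]].

The final insertion tableau P = [[1, 4], [2], [3]] has shape [2, 1, 1].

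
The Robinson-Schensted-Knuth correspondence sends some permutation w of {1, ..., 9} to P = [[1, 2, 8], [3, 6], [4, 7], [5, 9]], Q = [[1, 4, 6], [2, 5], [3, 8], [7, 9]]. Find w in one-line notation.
5 4 3 9 7 8 1 6 2

Reverse the RSK construction: for i from n down to 1, find the cell of Q containing i, remove the entry at that cell from P, and reverse-bump it up through P; the value ejected from row 1 is w(i).

Step i=9: Q has 9 at row 4, column 2; remove 9 from row 4 of P and reverse-bump: 9 enters row 3 and ejects 7; 7 enters row 2 and ejects 6; 6 enters row 1 and ejects 2. So w(9) = 2. P is now [[1, 6, 8], [3, 7], [4, 9], [5]].
Step i=8: Q has 8 at row 3, column 2; remove 9 from row 3 of P and reverse-bump: 9 enters row 2 and ejects 7; 7 enters row 1 and ejects 6. So w(8) = 6. P is now [[1, 7, 8], [3, 9], [4], [5]].
Step i=7: Q has 7 at row 4, column 1; remove 5 from row 4 of P and reverse-bump: 5 enters row 3 and ejects 4; 4 enters row 2 and ejects 3; 3 enters row 1 and ejects 1. So w(7) = 1. P is now [[3, 7, 8], [4, 9], [5]].
Step i=6: Q has 6 at row 1, column 3; remove that cell from P, ejecting 8. So w(6) = 8. P is now [[3, 7], [4, 9], [5]].
Step i=5: Q has 5 at row 2, column 2; remove 9 from row 2 of P and reverse-bump: 9 enters row 1 and ejects 7. So w(5) = 7. P is now [[3, 9], [4], [5]].
Step i=4: Q has 4 at row 1, column 2; remove that cell from P, ejecting 9. So w(4) = 9. P is now [[3], [4], [5]].
Step i=3: Q has 3 at row 3, column 1; remove 5 from row 3 of P and reverse-bump: 5 enters row 2 and ejects 4; 4 enters row 1 and ejects 3. So w(3) = 3. P is now [[4], [5]].
Step i=2: Q has 2 at row 2, column 1; remove 5 from row 2 of P and reverse-bump: 5 enters row 1 and ejects 4. So w(2) = 4. P is now [[5]].
Step i=1: Q has 1 at row 1, column 1; remove that cell from P, ejecting 5. So w(1) = 5. P is now [].

So w = 5 4 3 9 7 8 1 6 2.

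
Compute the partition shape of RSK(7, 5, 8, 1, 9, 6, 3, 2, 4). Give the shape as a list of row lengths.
Row-insert each entry into an empty tableau.

After inserting 7: P = [[7]].
After inserting 5: P = [[5], [7]].
After inserting 8: P = [[5, 8], [7]].
After inserting 1: P = [[1, 8], [5], [7]].
After inserting 9: P = [[1, 8, 9], [5], [7]].
After inserting 6: P = [[1, 6, 9], [5, 8], [7]].
After inserting 3: P = [[1, 3, 9], [5, 6], [7, 8]].
After inserting 2: P = [[1, 2, 9], [3, 6], [5, 8], [7]].
After inserting 4: P = [[1, 2, 4], [3, 6, 9], [5, 8], [7]].

The final insertion tableau P = [[1, 2, 4], [3, 6, 9], [5, 8], [7]] has shape [3, 3, 2, 1].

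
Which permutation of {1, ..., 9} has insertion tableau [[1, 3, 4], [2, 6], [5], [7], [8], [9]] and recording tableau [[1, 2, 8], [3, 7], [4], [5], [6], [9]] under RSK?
5 9 8 7 6 2 3 4 1

Reverse the RSK construction: for i from n down to 1, find the cell of Q containing i, remove the entry at that cell from P, and reverse-bump it up through P; the value ejected from row 1 is w(i).

Step i=9: Q has 9 at row 6, column 1; remove 9 from row 6 of P and reverse-bump: 9 enters row 5 and ejects 8; 8 enters row 4 and ejects 7; 7 enters row 3 and ejects 5; 5 enters row 2 and ejects 2; 2 enters row 1 and ejects 1. So w(9) = 1. P is now [[2, 3, 4], [5, 6], [7], [8], [9]].
Step i=8: Q has 8 at row 1, column 3; remove that cell from P, ejecting 4. So w(8) = 4. P is now [[2, 3], [5, 6], [7], [8], [9]].
Step i=7: Q has 7 at row 2, column 2; remove 6 from row 2 of P and reverse-bump: 6 enters row 1 and ejects 3. So w(7) = 3. P is now [[2, 6], [5], [7], [8], [9]].
Step i=6: Q has 6 at row 5, column 1; remove 9 from row 5 of P and reverse-bump: 9 enters row 4 and ejects 8; 8 enters row 3 and ejects 7; 7 enters row 2 and ejects 5; 5 enters row 1 and ejects 2. So w(6) = 2. P is now [[5, 6], [7], [8], [9]].
Step i=5: Q has 5 at row 4, column 1; remove 9 from row 4 of P and reverse-bump: 9 enters row 3 and ejects 8; 8 enters row 2 and ejects 7; 7 enters row 1 and ejects 6. So w(5) = 6. P is now [[5, 7], [8], [9]].
Step i=4: Q has 4 at row 3, column 1; remove 9 from row 3 of P and reverse-bump: 9 enters row 2 and ejects 8; 8 enters row 1 and ejects 7. So w(4) = 7. P is now [[5, 8], [9]].
Step i=3: Q has 3 at row 2, column 1; remove 9 from row 2 of P and reverse-bump: 9 enters row 1 and ejects 8. So w(3) = 8. P is now [[5, 9]].
Step i=2: Q has 2 at row 1, column 2; remove that cell from P, ejecting 9. So w(2) = 9. P is now [[5]].
Step i=1: Q has 1 at row 1, column 1; remove that cell from P, ejecting 5. So w(1) = 5. P is now [].

So w = 5 9 8 7 6 2 3 4 1.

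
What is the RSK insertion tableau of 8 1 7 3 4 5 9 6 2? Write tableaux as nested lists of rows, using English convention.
P = [[1, 2, 4, 5, 6], [3, 9], [7], [8]]

After inserting 8: P = [[8]].
After inserting 1: P = [[1], [8]].
After inserting 7: P = [[1, 7], [8]].
After inserting 3: P = [[1, 3], [7], [8]].
After inserting 4: P = [[1, 3, 4], [7], [8]].
After inserting 5: P = [[1, 3, 4, 5], [7], [8]].
After inserting 9: P = [[1, 3, 4, 5, 9], [7], [8]].
After inserting 6: P = [[1, 3, 4, 5, 6], [7, 9], [8]].
After inserting 2: P = [[1, 2, 4, 5, 6], [3, 9], [7], [8]].

So P = [[1, 2, 4, 5, 6], [3, 9], [7], [8]].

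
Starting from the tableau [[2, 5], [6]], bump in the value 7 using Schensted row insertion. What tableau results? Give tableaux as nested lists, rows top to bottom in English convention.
7 is larger than every entry of row 1, so it is appended to row 1. The new tableau is [[2, 5, 7], [6]].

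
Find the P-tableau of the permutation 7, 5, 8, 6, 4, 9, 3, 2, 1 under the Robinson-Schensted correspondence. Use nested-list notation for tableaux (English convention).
P = [[1, 6, 9], [2, 8], [3], [4], [5], [7]]

Insert 7: appended to row 1. P = [[7]].
Insert 5: 5 bumps 7 from row 1; 7 starts row 2. P = [[5], [7]].
Insert 8: appended to row 1. P = [[5, 8], [7]].
Insert 6: 6 bumps 8 from row 1; 8 appends to row 2. P = [[5, 6], [7, 8]].
Insert 4: 4 bumps 5 from row 1; 5 bumps 7 from row 2; 7 starts row 3. P = [[4, 6], [5, 8], [7]].
Insert 9: appended to row 1. P = [[4, 6, 9], [5, 8], [7]].
Insert 3: 3 bumps 4 from row 1; 4 bumps 5 from row 2; 5 bumps 7 from row 3; 7 starts row 4. P = [[3, 6, 9], [4, 8], [5], [7]].
Insert 2: 2 bumps 3 from row 1; 3 bumps 4 from row 2; 4 bumps 5 from row 3; 5 bumps 7 from row 4; 7 starts row 5. P = [[2, 6, 9], [3, 8], [4], [5], [7]].
Insert 1: 1 bumps 2 from row 1; 2 bumps 3 from row 2; 3 bumps 4 from row 3; 4 bumps 5 from row 4; 5 bumps 7 from row 5; 7 starts row 6. P = [[1, 6, 9], [2, 8], [3], [4], [5], [7]].

So P = [[1, 6, 9], [2, 8], [3], [4], [5], [7]].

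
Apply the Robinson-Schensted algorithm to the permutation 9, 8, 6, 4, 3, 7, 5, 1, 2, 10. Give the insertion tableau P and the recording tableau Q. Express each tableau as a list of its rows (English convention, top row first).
P = [[1, 2, 10], [3, 5], [4, 7], [6], [8], [9]], Q = [[1, 6, 10], [2, 7], [3, 9], [4], [5], [8]]

Insert each entry of the permutation into P by Schensted row insertion, recording in Q the position of each new cell.

Insert 9: appended to row 1. P = [[9]].
Insert 8: 8 bumps 9 from row 1; 9 starts row 2. P = [[8], [9]].
Insert 6: 6 bumps 8 from row 1; 8 bumps 9 from row 2; 9 starts row 3. P = [[6], [8], [9]].
Insert 4: 4 bumps 6 from row 1; 6 bumps 8 from row 2; 8 bumps 9 from row 3; 9 starts row 4. P = [[4], [6], [8], [9]].
Insert 3: 3 bumps 4 from row 1; 4 bumps 6 from row 2; 6 bumps 8 from row 3; 8 bumps 9 from row 4; 9 starts row 5. P = [[3], [4], [6], [8], [9]].
Insert 7: appended to row 1. P = [[3, 7], [4], [6], [8], [9]].
Insert 5: 5 bumps 7 from row 1; 7 appends to row 2. P = [[3, 5], [4, 7], [6], [8], [9]].
Insert 1: 1 bumps 3 from row 1; 3 bumps 4 from row 2; 4 bumps 6 from row 3; 6 bumps 8 from row 4; 8 bumps 9 from row 5; 9 starts row 6. P = [[1, 5], [3, 7], [4], [6], [8], [9]].
Insert 2: 2 bumps 5 from row 1; 5 bumps 7 from row 2; 7 appends to row 3. P = [[1, 2], [3, 5], [4, 7], [6], [8], [9]].
Insert 10: appended to row 1. P = [[1, 2, 10], [3, 5], [4, 7], [6], [8], [9]].

So P = [[1, 2, 10], [3, 5], [4, 7], [6], [8], [9]], Q = [[1, 6, 10], [2, 7], [3, 9], [4], [5], [8]].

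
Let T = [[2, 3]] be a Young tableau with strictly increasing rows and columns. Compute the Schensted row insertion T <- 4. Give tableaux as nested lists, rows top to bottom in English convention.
[[2, 3, 4]]

4 is larger than every entry of row 1, so it is appended to row 1. The new tableau is [[2, 3, 4]].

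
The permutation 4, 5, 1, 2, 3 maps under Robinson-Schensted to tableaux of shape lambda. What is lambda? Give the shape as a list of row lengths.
Row-insert each entry into an empty tableau.

After inserting 4: P = [[4]].
After inserting 5: P = [[4, 5]].
After inserting 1: P = [[1, 5], [4]].
After inserting 2: P = [[1, 2], [4, 5]].
After inserting 3: P = [[1, 2, 3], [4, 5]].

The final insertion tableau P = [[1, 2, 3], [4, 5]] has shape [3, 2].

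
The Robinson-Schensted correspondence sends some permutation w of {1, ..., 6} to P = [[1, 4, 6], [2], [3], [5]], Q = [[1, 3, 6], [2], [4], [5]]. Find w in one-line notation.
5 3 4 2 1 6

Reverse the RSK construction: for i from n down to 1, find the cell of Q containing i, remove the entry at that cell from P, and reverse-bump it up through P; the value ejected from row 1 is w(i).

Step i=6: Q has 6 at row 1, column 3; remove that cell from P, ejecting 6. So w(6) = 6. P is now [[1, 4], [2], [3], [5]].
Step i=5: Q has 5 at row 4, column 1; remove 5 from row 4 of P and reverse-bump: 5 enters row 3 and ejects 3; 3 enters row 2 and ejects 2; 2 enters row 1 and ejects 1. So w(5) = 1. P is now [[2, 4], [3], [5]].
Step i=4: Q has 4 at row 3, column 1; remove 5 from row 3 of P and reverse-bump: 5 enters row 2 and ejects 3; 3 enters row 1 and ejects 2. So w(4) = 2. P is now [[3, 4], [5]].
Step i=3: Q has 3 at row 1, column 2; remove that cell from P, ejecting 4. So w(3) = 4. P is now [[3], [5]].
Step i=2: Q has 2 at row 2, column 1; remove 5 from row 2 of P and reverse-bump: 5 enters row 1 and ejects 3. So w(2) = 3. P is now [[5]].
Step i=1: Q has 1 at row 1, column 1; remove that cell from P, ejecting 5. So w(1) = 5. P is now [].

So w = 5 3 4 2 1 6.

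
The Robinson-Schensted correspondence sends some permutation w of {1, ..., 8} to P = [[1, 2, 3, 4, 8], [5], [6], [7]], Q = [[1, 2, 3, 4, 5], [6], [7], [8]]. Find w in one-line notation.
Reverse the RSK construction: for i from n down to 1, find the cell of Q containing i, remove the entry at that cell from P, and reverse-bump it up through P; the value ejected from row 1 is w(i).

Step i=8: Q has 8 at row 4, column 1; remove 7 from row 4 of P and reverse-bump: 7 enters row 3 and ejects 6; 6 enters row 2 and ejects 5; 5 enters row 1 and ejects 4. So w(8) = 4. P is now [[1, 2, 3, 5, 8], [6], [7]].
Step i=7: Q has 7 at row 3, column 1; remove 7 from row 3 of P and reverse-bump: 7 enters row 2 and ejects 6; 6 enters row 1 and ejects 5. So w(7) = 5. P is now [[1, 2, 3, 6, 8], [7]].
Step i=6: Q has 6 at row 2, column 1; remove 7 from row 2 of P and reverse-bump: 7 enters row 1 and ejects 6. So w(6) = 6. P is now [[1, 2, 3, 7, 8]].
Step i=5: Q has 5 at row 1, column 5; remove that cell from P, ejecting 8. So w(5) = 8. P is now [[1, 2, 3, 7]].
Step i=4: Q has 4 at row 1, column 4; remove that cell from P, ejecting 7. So w(4) = 7. P is now [[1, 2, 3]].
Step i=3: Q has 3 at row 1, column 3; remove that cell from P, ejecting 3. So w(3) = 3. P is now [[1, 2]].
Step i=2: Q has 2 at row 1, column 2; remove that cell from P, ejecting 2. So w(2) = 2. P is now [[1]].
Step i=1: Q has 1 at row 1, column 1; remove that cell from P, ejecting 1. So w(1) = 1. P is now [].

So w = 1 2 3 7 8 6 5 4.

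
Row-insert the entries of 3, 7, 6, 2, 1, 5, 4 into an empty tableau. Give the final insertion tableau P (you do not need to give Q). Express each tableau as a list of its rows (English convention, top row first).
P = [[1, 4], [2, 5], [3, 6], [7]]

Insert 3: appended to row 1. P = [[3]].
Insert 7: appended to row 1. P = [[3, 7]].
Insert 6: 6 bumps 7 from row 1; 7 starts row 2. P = [[3, 6], [7]].
Insert 2: 2 bumps 3 from row 1; 3 bumps 7 from row 2; 7 starts row 3. P = [[2, 6], [3], [7]].
Insert 1: 1 bumps 2 from row 1; 2 bumps 3 from row 2; 3 bumps 7 from row 3; 7 starts row 4. P = [[1, 6], [2], [3], [7]].
Insert 5: 5 bumps 6 from row 1; 6 appends to row 2. P = [[1, 5], [2, 6], [3], [7]].
Insert 4: 4 bumps 5 from row 1; 5 bumps 6 from row 2; 6 appends to row 3. P = [[1, 4], [2, 5], [3, 6], [7]].

So P = [[1, 4], [2, 5], [3, 6], [7]].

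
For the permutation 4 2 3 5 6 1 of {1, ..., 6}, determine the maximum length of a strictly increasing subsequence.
4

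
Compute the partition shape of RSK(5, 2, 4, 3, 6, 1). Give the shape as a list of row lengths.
[3, 1, 1, 1]

RSK row insertion gives P = [[1, 3, 6], [2], [4], [5]], which has shape [3, 1, 1, 1].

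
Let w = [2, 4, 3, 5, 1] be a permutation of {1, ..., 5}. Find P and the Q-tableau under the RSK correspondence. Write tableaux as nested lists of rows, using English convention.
Insert each entry of the permutation into P by Schensted row insertion, recording in Q the position of each new cell.

Insert 2: appended to row 1. P = [[2]].
Insert 4: appended to row 1. P = [[2, 4]].
Insert 3: 3 bumps 4 from row 1; 4 starts row 2. P = [[2, 3], [4]].
Insert 5: appended to row 1. P = [[2, 3, 5], [4]].
Insert 1: 1 bumps 2 from row 1; 2 bumps 4 from row 2; 4 starts row 3. P = [[1, 3, 5], [2], [4]].

So P = [[1, 3, 5], [2], [4]], Q = [[1, 2, 4], [3], [5]].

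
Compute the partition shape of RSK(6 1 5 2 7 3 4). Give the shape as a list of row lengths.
Row-insert each entry into an empty tableau.

After inserting 6: P = [[6]].
After inserting 1: P = [[1], [6]].
After inserting 5: P = [[1, 5], [6]].
After inserting 2: P = [[1, 2], [5], [6]].
After inserting 7: P = [[1, 2, 7], [5], [6]].
After inserting 3: P = [[1, 2, 3], [5, 7], [6]].
After inserting 4: P = [[1, 2, 3, 4], [5, 7], [6]].

The final insertion tableau P = [[1, 2, 3, 4], [5, 7], [6]] has shape [4, 2, 1].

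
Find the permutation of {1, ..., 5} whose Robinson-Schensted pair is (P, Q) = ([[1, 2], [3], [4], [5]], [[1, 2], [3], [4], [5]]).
1 5 4 3 2

Reverse the RSK construction: for i from n down to 1, find the cell of Q containing i, remove the entry at that cell from P, and reverse-bump it up through P; the value ejected from row 1 is w(i).

Step i=5: Q has 5 at row 4, column 1; remove 5 from row 4 of P and reverse-bump: 5 enters row 3 and ejects 4; 4 enters row 2 and ejects 3; 3 enters row 1 and ejects 2. So w(5) = 2. P is now [[1, 3], [4], [5]].
Step i=4: Q has 4 at row 3, column 1; remove 5 from row 3 of P and reverse-bump: 5 enters row 2 and ejects 4; 4 enters row 1 and ejects 3. So w(4) = 3. P is now [[1, 4], [5]].
Step i=3: Q has 3 at row 2, column 1; remove 5 from row 2 of P and reverse-bump: 5 enters row 1 and ejects 4. So w(3) = 4. P is now [[1, 5]].
Step i=2: Q has 2 at row 1, column 2; remove that cell from P, ejecting 5. So w(2) = 5. P is now [[1]].
Step i=1: Q has 1 at row 1, column 1; remove that cell from P, ejecting 1. So w(1) = 1. P is now [].

So w = 1 5 4 3 2.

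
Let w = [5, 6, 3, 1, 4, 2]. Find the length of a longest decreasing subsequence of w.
3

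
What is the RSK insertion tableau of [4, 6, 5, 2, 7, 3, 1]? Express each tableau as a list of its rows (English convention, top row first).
Insert 4: appended to row 1. P = [[4]].
Insert 6: appended to row 1. P = [[4, 6]].
Insert 5: 5 bumps 6 from row 1; 6 starts row 2. P = [[4, 5], [6]].
Insert 2: 2 bumps 4 from row 1; 4 bumps 6 from row 2; 6 starts row 3. P = [[2, 5], [4], [6]].
Insert 7: appended to row 1. P = [[2, 5, 7], [4], [6]].
Insert 3: 3 bumps 5 from row 1; 5 appends to row 2. P = [[2, 3, 7], [4, 5], [6]].
Insert 1: 1 bumps 2 from row 1; 2 bumps 4 from row 2; 4 bumps 6 from row 3; 6 starts row 4. P = [[1, 3, 7], [2, 5], [4], [6]].

So P = [[1, 3, 7], [2, 5], [4], [6]].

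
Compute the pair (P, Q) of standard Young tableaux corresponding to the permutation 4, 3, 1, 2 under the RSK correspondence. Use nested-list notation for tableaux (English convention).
Insert each entry of the permutation into P by Schensted row insertion, recording in Q the position of each new cell.

Insert 4: appended to row 1. P = [[4]].
Insert 3: 3 bumps 4 from row 1; 4 starts row 2. P = [[3], [4]].
Insert 1: 1 bumps 3 from row 1; 3 bumps 4 from row 2; 4 starts row 3. P = [[1], [3], [4]].
Insert 2: appended to row 1. P = [[1, 2], [3], [4]].

So P = [[1, 2], [3], [4]], Q = [[1, 4], [2], [3]].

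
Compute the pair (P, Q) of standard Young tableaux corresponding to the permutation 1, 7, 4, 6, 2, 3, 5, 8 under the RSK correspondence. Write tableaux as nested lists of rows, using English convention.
Insert each entry of the permutation into P by Schensted row insertion, recording in Q the position of each new cell.

Insert 1: appended to row 1. P = [[1]].
Insert 7: appended to row 1. P = [[1, 7]].
Insert 4: 4 bumps 7 from row 1; 7 starts row 2. P = [[1, 4], [7]].
Insert 6: appended to row 1. P = [[1, 4, 6], [7]].
Insert 2: 2 bumps 4 from row 1; 4 bumps 7 from row 2; 7 starts row 3. P = [[1, 2, 6], [4], [7]].
Insert 3: 3 bumps 6 from row 1; 6 appends to row 2. P = [[1, 2, 3], [4, 6], [7]].
Insert 5: appended to row 1. P = [[1, 2, 3, 5], [4, 6], [7]].
Insert 8: appended to row 1. P = [[1, 2, 3, 5, 8], [4, 6], [7]].

So P = [[1, 2, 3, 5, 8], [4, 6], [7]], Q = [[1, 2, 4, 7, 8], [3, 6], [5]].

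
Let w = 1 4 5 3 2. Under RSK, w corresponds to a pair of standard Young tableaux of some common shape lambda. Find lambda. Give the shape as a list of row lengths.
Row-insert each entry into an empty tableau.

After inserting 1: P = [[1]].
After inserting 4: P = [[1, 4]].
After inserting 5: P = [[1, 4, 5]].
After inserting 3: P = [[1, 3, 5], [4]].
After inserting 2: P = [[1, 2, 5], [3], [4]].

The final insertion tableau P = [[1, 2, 5], [3], [4]] has shape [3, 1, 1].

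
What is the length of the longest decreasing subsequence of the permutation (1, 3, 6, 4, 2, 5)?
3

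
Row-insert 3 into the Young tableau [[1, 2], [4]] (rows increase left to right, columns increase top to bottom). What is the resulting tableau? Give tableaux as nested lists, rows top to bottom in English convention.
[[1, 2, 3], [4]]

3 is larger than every entry of row 1, so it is appended to row 1. The new tableau is [[1, 2, 3], [4]].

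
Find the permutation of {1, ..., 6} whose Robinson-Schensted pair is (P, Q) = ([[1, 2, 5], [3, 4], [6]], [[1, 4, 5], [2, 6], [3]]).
Reverse the RSK construction: for i from n down to 1, find the cell of Q containing i, remove the entry at that cell from P, and reverse-bump it up through P; the value ejected from row 1 is w(i).

Step i=6: Q has 6 at row 2, column 2; remove 4 from row 2 of P and reverse-bump: 4 enters row 1 and ejects 2. So w(6) = 2. P is now [[1, 4, 5], [3], [6]].
Step i=5: Q has 5 at row 1, column 3; remove that cell from P, ejecting 5. So w(5) = 5. P is now [[1, 4], [3], [6]].
Step i=4: Q has 4 at row 1, column 2; remove that cell from P, ejecting 4. So w(4) = 4. P is now [[1], [3], [6]].
Step i=3: Q has 3 at row 3, column 1; remove 6 from row 3 of P and reverse-bump: 6 enters row 2 and ejects 3; 3 enters row 1 and ejects 1. So w(3) = 1. P is now [[3], [6]].
Step i=2: Q has 2 at row 2, column 1; remove 6 from row 2 of P and reverse-bump: 6 enters row 1 and ejects 3. So w(2) = 3. P is now [[6]].
Step i=1: Q has 1 at row 1, column 1; remove that cell from P, ejecting 6. So w(1) = 6. P is now [].

So w = 6 3 1 4 5 2.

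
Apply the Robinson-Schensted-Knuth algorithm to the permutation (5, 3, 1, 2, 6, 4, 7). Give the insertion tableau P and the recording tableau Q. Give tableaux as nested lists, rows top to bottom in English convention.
P = [[1, 2, 4, 7], [3, 6], [5]], Q = [[1, 4, 5, 7], [2, 6], [3]]

Insert each entry of the permutation into P by Schensted row insertion, recording in Q the position of each new cell.

Insert 5: appended to row 1. P = [[5]].
Insert 3: 3 bumps 5 from row 1; 5 starts row 2. P = [[3], [5]].
Insert 1: 1 bumps 3 from row 1; 3 bumps 5 from row 2; 5 starts row 3. P = [[1], [3], [5]].
Insert 2: appended to row 1. P = [[1, 2], [3], [5]].
Insert 6: appended to row 1. P = [[1, 2, 6], [3], [5]].
Insert 4: 4 bumps 6 from row 1; 6 appends to row 2. P = [[1, 2, 4], [3, 6], [5]].
Insert 7: appended to row 1. P = [[1, 2, 4, 7], [3, 6], [5]].

So P = [[1, 2, 4, 7], [3, 6], [5]], Q = [[1, 4, 5, 7], [2, 6], [3]].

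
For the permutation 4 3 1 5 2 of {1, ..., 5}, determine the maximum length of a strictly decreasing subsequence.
3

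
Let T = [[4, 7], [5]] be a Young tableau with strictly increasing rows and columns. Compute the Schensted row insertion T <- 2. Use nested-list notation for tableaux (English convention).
[[2, 7], [4], [5]]

In row 1, 2 replaces 4 (the leftmost entry greater than 2); 4 is bumped to row 2. In row 2, 4 replaces 5 (the leftmost entry greater than 4); 5 is bumped to row 3. 5 starts a new row 3. The new tableau is [[2, 7], [4], [5]].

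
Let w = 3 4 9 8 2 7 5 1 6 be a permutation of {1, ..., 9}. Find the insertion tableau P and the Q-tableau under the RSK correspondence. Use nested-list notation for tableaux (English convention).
P = [[1, 4, 5, 6], [2, 7], [3], [8], [9]], Q = [[1, 2, 3, 9], [4, 6], [5], [7], [8]]

Insert each entry of the permutation into P by Schensted row insertion, recording in Q the position of each new cell.

Insert 3: appended to row 1. P = [[3]].
Insert 4: appended to row 1. P = [[3, 4]].
Insert 9: appended to row 1. P = [[3, 4, 9]].
Insert 8: 8 bumps 9 from row 1; 9 starts row 2. P = [[3, 4, 8], [9]].
Insert 2: 2 bumps 3 from row 1; 3 bumps 9 from row 2; 9 starts row 3. P = [[2, 4, 8], [3], [9]].
Insert 7: 7 bumps 8 from row 1; 8 appends to row 2. P = [[2, 4, 7], [3, 8], [9]].
Insert 5: 5 bumps 7 from row 1; 7 bumps 8 from row 2; 8 bumps 9 from row 3; 9 starts row 4. P = [[2, 4, 5], [3, 7], [8], [9]].
Insert 1: 1 bumps 2 from row 1; 2 bumps 3 from row 2; 3 bumps 8 from row 3; 8 bumps 9 from row 4; 9 starts row 5. P = [[1, 4, 5], [2, 7], [3], [8], [9]].
Insert 6: appended to row 1. P = [[1, 4, 5, 6], [2, 7], [3], [8], [9]].

So P = [[1, 4, 5, 6], [2, 7], [3], [8], [9]], Q = [[1, 2, 3, 9], [4, 6], [5], [7], [8]].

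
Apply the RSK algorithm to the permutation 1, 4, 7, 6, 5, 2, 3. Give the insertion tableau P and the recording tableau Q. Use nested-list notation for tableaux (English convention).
P = [[1, 2, 3], [4, 5], [6], [7]], Q = [[1, 2, 3], [4, 7], [5], [6]]

Insert each entry of the permutation into P by Schensted row insertion, recording in Q the position of each new cell.

Insert 1: appended to row 1. P = [[1]].
Insert 4: appended to row 1. P = [[1, 4]].
Insert 7: appended to row 1. P = [[1, 4, 7]].
Insert 6: 6 bumps 7 from row 1; 7 starts row 2. P = [[1, 4, 6], [7]].
Insert 5: 5 bumps 6 from row 1; 6 bumps 7 from row 2; 7 starts row 3. P = [[1, 4, 5], [6], [7]].
Insert 2: 2 bumps 4 from row 1; 4 bumps 6 from row 2; 6 bumps 7 from row 3; 7 starts row 4. P = [[1, 2, 5], [4], [6], [7]].
Insert 3: 3 bumps 5 from row 1; 5 appends to row 2. P = [[1, 2, 3], [4, 5], [6], [7]].

So P = [[1, 2, 3], [4, 5], [6], [7]], Q = [[1, 2, 3], [4, 7], [5], [6]].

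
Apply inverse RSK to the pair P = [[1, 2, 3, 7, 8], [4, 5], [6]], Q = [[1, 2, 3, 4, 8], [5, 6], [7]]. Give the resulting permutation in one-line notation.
1 4 6 7 2 5 3 8

Reverse RSK: for i = n, n-1, ..., 1, locate i in Q, remove the corresponding corner cell from P, and reverse-bump its entry up through P; the value ejected from row 1 is w(i).

So w = 1 4 6 7 2 5 3 8.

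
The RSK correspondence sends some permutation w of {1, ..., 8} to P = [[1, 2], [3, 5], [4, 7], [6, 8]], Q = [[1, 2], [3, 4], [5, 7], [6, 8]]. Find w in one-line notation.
6 8 4 7 3 1 5 2

Reverse RSK: for i = n, n-1, ..., 1, locate i in Q, remove the corresponding corner cell from P, and reverse-bump its entry up through P; the value ejected from row 1 is w(i).

So w = 6 8 4 7 3 1 5 2.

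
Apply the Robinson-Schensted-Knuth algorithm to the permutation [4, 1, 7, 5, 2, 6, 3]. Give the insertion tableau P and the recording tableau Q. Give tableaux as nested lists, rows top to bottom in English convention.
P = [[1, 2, 3], [4, 5, 6], [7]], Q = [[1, 3, 6], [2, 4, 7], [5]]

Insert each entry of the permutation into P by Schensted row insertion, recording in Q the position of each new cell.

Insert 4: appended to row 1. P = [[4]].
Insert 1: 1 bumps 4 from row 1; 4 starts row 2. P = [[1], [4]].
Insert 7: appended to row 1. P = [[1, 7], [4]].
Insert 5: 5 bumps 7 from row 1; 7 appends to row 2. P = [[1, 5], [4, 7]].
Insert 2: 2 bumps 5 from row 1; 5 bumps 7 from row 2; 7 starts row 3. P = [[1, 2], [4, 5], [7]].
Insert 6: appended to row 1. P = [[1, 2, 6], [4, 5], [7]].
Insert 3: 3 bumps 6 from row 1; 6 appends to row 2. P = [[1, 2, 3], [4, 5, 6], [7]].

So P = [[1, 2, 3], [4, 5, 6], [7]], Q = [[1, 3, 6], [2, 4, 7], [5]].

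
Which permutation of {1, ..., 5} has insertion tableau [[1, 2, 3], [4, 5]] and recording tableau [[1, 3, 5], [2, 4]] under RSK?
4 1 5 2 3

Reverse the RSK construction: for i from n down to 1, find the cell of Q containing i, remove the entry at that cell from P, and reverse-bump it up through P; the value ejected from row 1 is w(i).

Step i=5: Q has 5 at row 1, column 3; remove that cell from P, ejecting 3. So w(5) = 3. P is now [[1, 2], [4, 5]].
Step i=4: Q has 4 at row 2, column 2; remove 5 from row 2 of P and reverse-bump: 5 enters row 1 and ejects 2. So w(4) = 2. P is now [[1, 5], [4]].
Step i=3: Q has 3 at row 1, column 2; remove that cell from P, ejecting 5. So w(3) = 5. P is now [[1], [4]].
Step i=2: Q has 2 at row 2, column 1; remove 4 from row 2 of P and reverse-bump: 4 enters row 1 and ejects 1. So w(2) = 1. P is now [[4]].
Step i=1: Q has 1 at row 1, column 1; remove that cell from P, ejecting 4. So w(1) = 4. P is now [].

So w = 4 1 5 2 3.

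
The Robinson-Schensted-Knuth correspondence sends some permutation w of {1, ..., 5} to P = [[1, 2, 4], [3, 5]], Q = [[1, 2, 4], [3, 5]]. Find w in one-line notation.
Reverse the RSK construction: for i from n down to 1, find the cell of Q containing i, remove the entry at that cell from P, and reverse-bump it up through P; the value ejected from row 1 is w(i).

Step i=5: Q has 5 at row 2, column 2; remove 5 from row 2 of P and reverse-bump: 5 enters row 1 and ejects 4. So w(5) = 4. P is now [[1, 2, 5], [3]].
Step i=4: Q has 4 at row 1, column 3; remove that cell from P, ejecting 5. So w(4) = 5. P is now [[1, 2], [3]].
Step i=3: Q has 3 at row 2, column 1; remove 3 from row 2 of P and reverse-bump: 3 enters row 1 and ejects 2. So w(3) = 2. P is now [[1, 3]].
Step i=2: Q has 2 at row 1, column 2; remove that cell from P, ejecting 3. So w(2) = 3. P is now [[1]].
Step i=1: Q has 1 at row 1, column 1; remove that cell from P, ejecting 1. So w(1) = 1. P is now [].

So w = 1 3 2 5 4.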